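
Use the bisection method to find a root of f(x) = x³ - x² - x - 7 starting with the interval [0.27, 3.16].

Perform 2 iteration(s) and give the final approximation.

f(x) = x³ - x² - x - 7
Initial interval: [0.27, 3.16]

Iteration 1:
  c_1 = (0.270000 + 3.160000)/2 = 1.715000
  f(c_1) = f(1.715000) = -6.612024
  f(a) × f(c) ≥ 0, new interval: [1.715000, 3.160000]
Iteration 2:
  c_2 = (1.715000 + 3.160000)/2 = 2.437500
  f(c_2) = f(2.437500) = -0.896729
  f(a) × f(c) ≥ 0, new interval: [2.437500, 3.160000]

After 2 iteration(s), the approximation is c_2 = 2.437500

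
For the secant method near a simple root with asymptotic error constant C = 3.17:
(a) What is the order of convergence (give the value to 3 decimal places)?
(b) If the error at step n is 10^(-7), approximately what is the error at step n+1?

(a) Secant method has superlinear convergence with order φ = (1+√5)/2 ≈ 1.618.
    This means |e_{n+1}| ≈ C|e_n|^1.618.

(b) With |e_n| = 10^(-7) and C = 3.17:
    |e_{n+1}| ≈ 3.17 × (10^(-7))^1.618 = 3.17 × 10^(-11.33)

(a) ≈ 1.618 (golden ratio); (b) |e_{n+1}| ≈ 1.496e-11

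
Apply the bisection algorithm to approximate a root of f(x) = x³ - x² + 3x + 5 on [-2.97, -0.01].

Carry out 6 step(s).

f(x) = x³ - x² + 3x + 5
Initial interval: [-2.97, -0.01]

Iteration 1:
  c_1 = (-2.970000 + (-0.010000))/2 = -1.490000
  f(c_1) = f(-1.490000) = -4.998049
  f(a) × f(c) ≥ 0, new interval: [-1.490000, -0.010000]
Iteration 2:
  c_2 = (-1.490000 + (-0.010000))/2 = -0.750000
  f(c_2) = f(-0.750000) = 1.765625
  f(a) × f(c) < 0, new interval: [-1.490000, -0.750000]
Iteration 3:
  c_3 = (-1.490000 + (-0.750000))/2 = -1.120000
  f(c_3) = f(-1.120000) = -1.019328
  f(a) × f(c) ≥ 0, new interval: [-1.120000, -0.750000]
Iteration 4:
  c_4 = (-1.120000 + (-0.750000))/2 = -0.935000
  f(c_4) = f(-0.935000) = 0.503375
  f(a) × f(c) < 0, new interval: [-1.120000, -0.935000]
Iteration 5:
  c_5 = (-1.120000 + (-0.935000))/2 = -1.027500
  f(c_5) = f(-1.027500) = -0.223046
  f(a) × f(c) ≥ 0, new interval: [-1.027500, -0.935000]
Iteration 6:
  c_6 = (-1.027500 + (-0.935000))/2 = -0.981250
  f(c_6) = f(-0.981250) = 0.148600
  f(a) × f(c) < 0, new interval: [-1.027500, -0.981250]

After 6 iteration(s), the approximation is c_6 = -0.981250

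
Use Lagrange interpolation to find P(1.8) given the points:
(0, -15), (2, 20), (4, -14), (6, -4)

Lagrange interpolation formula:
P(x) = Σ yᵢ × Lᵢ(x)
where Lᵢ(x) = Π_{j≠i} (x - xⱼ)/(xᵢ - xⱼ)

L_0(1.8) = (1.8 - 2)/(0 - 2) × (1.8 - 4)/(0 - 4) × (1.8 - 6)/(0 - 6) = 0.038500
L_1(1.8) = (1.8 - 0)/(2 - 0) × (1.8 - 4)/(2 - 4) × (1.8 - 6)/(2 - 6) = 1.039500
L_2(1.8) = (1.8 - 0)/(4 - 0) × (1.8 - 2)/(4 - 2) × (1.8 - 6)/(4 - 6) = -0.094500
L_3(1.8) = (1.8 - 0)/(6 - 0) × (1.8 - 2)/(6 - 2) × (1.8 - 4)/(6 - 4) = 0.016500

P(1.8) = (-15)×L_0(1.8) + 20×L_1(1.8) + (-14)×L_2(1.8) + (-4)×L_3(1.8)
P(1.8) = 21.469500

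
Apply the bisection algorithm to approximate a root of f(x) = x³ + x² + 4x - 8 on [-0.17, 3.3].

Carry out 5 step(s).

f(x) = x³ + x² + 4x - 8
Initial interval: [-0.17, 3.3]

Iteration 1:
  c_1 = (-0.170000 + 3.300000)/2 = 1.565000
  f(c_1) = f(1.565000) = 4.542262
  f(a) × f(c) < 0, new interval: [-0.170000, 1.565000]
Iteration 2:
  c_2 = (-0.170000 + 1.565000)/2 = 0.697500
  f(c_2) = f(0.697500) = -4.384156
  f(a) × f(c) ≥ 0, new interval: [0.697500, 1.565000]
Iteration 3:
  c_3 = (0.697500 + 1.565000)/2 = 1.131250
  f(c_3) = f(1.131250) = -0.747583
  f(a) × f(c) ≥ 0, new interval: [1.131250, 1.565000]
Iteration 4:
  c_4 = (1.131250 + 1.565000)/2 = 1.348125
  f(c_4) = f(1.348125) = 1.660079
  f(a) × f(c) < 0, new interval: [1.131250, 1.348125]
Iteration 5:
  c_5 = (1.131250 + 1.348125)/2 = 1.239688
  f(c_5) = f(1.239688) = 0.400758
  f(a) × f(c) < 0, new interval: [1.131250, 1.239688]

After 5 iteration(s), the approximation is c_5 = 1.239688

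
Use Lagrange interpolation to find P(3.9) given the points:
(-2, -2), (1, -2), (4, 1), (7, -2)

Lagrange interpolation formula:
P(x) = Σ yᵢ × Lᵢ(x)
where Lᵢ(x) = Π_{j≠i} (x - xⱼ)/(xᵢ - xⱼ)

L_0(3.9) = (3.9 - 1)/(-2 - 1) × (3.9 - 4)/(-2 - 4) × (3.9 - 7)/(-2 - 7) = -0.005549
L_1(3.9) = (3.9 - (-2))/(1 - (-2)) × (3.9 - 4)/(1 - 4) × (3.9 - 7)/(1 - 7) = 0.033870
L_2(3.9) = (3.9 - (-2))/(4 - (-2)) × (3.9 - 1)/(4 - 1) × (3.9 - 7)/(4 - 7) = 0.982241
L_3(3.9) = (3.9 - (-2))/(7 - (-2)) × (3.9 - 1)/(7 - 1) × (3.9 - 4)/(7 - 4) = -0.010562

P(3.9) = (-2)×L_0(3.9) + (-2)×L_1(3.9) + 1×L_2(3.9) + (-2)×L_3(3.9)
P(3.9) = 0.946722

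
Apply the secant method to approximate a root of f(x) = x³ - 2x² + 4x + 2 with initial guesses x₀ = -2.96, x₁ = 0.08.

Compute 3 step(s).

f(x) = x³ - 2x² + 4x + 2
x₀ = -2.96, x₁ = 0.08

Secant formula: x_{n+1} = x_n - f(x_n)(x_n - x_{n-1})/(f(x_n) - f(x_{n-1}))

Iteration 1:
  f(-2.960000) = -53.297536
  f(0.080000) = 2.307712
  x_2 = 0.080000 - 2.307712×(0.080000 - (-2.960000))/(2.307712 - (-53.297536))
       = -0.046165
Iteration 2:
  f(0.080000) = 2.307712
  f(-0.046165) = 1.810979
  x_3 = -0.046165 - 1.810979×(-0.046165 - 0.080000)/(1.810979 - 2.307712)
       = -0.506135
Iteration 3:
  f(-0.046165) = 1.810979
  f(-0.506135) = -0.666543
  x_4 = -0.506135 - (-0.666543)×(-0.506135 - (-0.046165))/(-0.666543 - 1.810979)
       = -0.382386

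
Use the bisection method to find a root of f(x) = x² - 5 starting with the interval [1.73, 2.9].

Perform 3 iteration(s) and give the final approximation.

f(x) = x² - 5
Initial interval: [1.73, 2.9]

Iteration 1:
  c_1 = (1.730000 + 2.900000)/2 = 2.315000
  f(c_1) = f(2.315000) = 0.359225
  f(a) × f(c) < 0, new interval: [1.730000, 2.315000]
Iteration 2:
  c_2 = (1.730000 + 2.315000)/2 = 2.022500
  f(c_2) = f(2.022500) = -0.909494
  f(a) × f(c) ≥ 0, new interval: [2.022500, 2.315000]
Iteration 3:
  c_3 = (2.022500 + 2.315000)/2 = 2.168750
  f(c_3) = f(2.168750) = -0.296523
  f(a) × f(c) ≥ 0, new interval: [2.168750, 2.315000]

After 3 iteration(s), the approximation is c_3 = 2.168750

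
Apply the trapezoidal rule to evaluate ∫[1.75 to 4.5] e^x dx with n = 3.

f(x) = e^x
a = 1.75, b = 4.5, n = 3
h = (b - a)/n = 0.916667

Trapezoidal rule: (h/2)[f(x₀) + 2f(x₁) + 2f(x₂) + ... + f(xₙ)]

x_0 = 1.7500, f(x_0) = 5.754603, coefficient = 1
x_1 = 2.6667, f(x_1) = 14.391916, coefficient = 2
x_2 = 3.5833, f(x_2) = 35.993319, coefficient = 2
x_3 = 4.5000, f(x_3) = 90.017131, coefficient = 1

I ≈ (0.916667/2) × 196.542204 = 90.081843
Exact value: 84.262529
Error: 5.819315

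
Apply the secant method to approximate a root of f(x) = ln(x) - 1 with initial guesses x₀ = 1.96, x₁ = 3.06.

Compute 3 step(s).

f(x) = ln(x) - 1
x₀ = 1.96, x₁ = 3.06

Secant formula: x_{n+1} = x_n - f(x_n)(x_n - x_{n-1})/(f(x_n) - f(x_{n-1}))

Iteration 1:
  f(1.960000) = -0.327056
  f(3.060000) = 0.118415
  x_2 = 3.060000 - 0.118415×(3.060000 - 1.960000)/(0.118415 - (-0.327056))
       = 2.767598
Iteration 2:
  f(3.060000) = 0.118415
  f(2.767598) = 0.017980
  x_3 = 2.767598 - 0.017980×(2.767598 - 3.060000)/(0.017980 - 0.118415)
       = 2.715252
Iteration 3:
  f(2.767598) = 0.017980
  f(2.715252) = -0.001115
  x_4 = 2.715252 - (-0.001115)×(2.715252 - 2.767598)/(-0.001115 - 0.017980)
       = 2.718309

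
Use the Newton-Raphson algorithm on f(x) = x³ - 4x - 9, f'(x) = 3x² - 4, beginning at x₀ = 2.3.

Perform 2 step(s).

f(x) = x³ - 4x - 9
f'(x) = 3x² - 4
x₀ = 2.3

Newton-Raphson formula: x_{n+1} = x_n - f(x_n)/f'(x_n)

Iteration 1:
  f(2.300000) = -6.033000
  f'(2.300000) = 11.870000
  x_1 = 2.300000 - (-6.033000)/11.870000 = 2.808256
Iteration 2:
  f(2.808256) = 1.913732
  f'(2.808256) = 19.658907
  x_2 = 2.808256 - 1.913732/19.658907 = 2.710909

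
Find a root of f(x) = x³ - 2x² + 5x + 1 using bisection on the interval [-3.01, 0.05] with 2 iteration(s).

f(x) = x³ - 2x² + 5x + 1
Initial interval: [-3.01, 0.05]

Iteration 1:
  c_1 = (-3.010000 + 0.050000)/2 = -1.480000
  f(c_1) = f(-1.480000) = -14.022592
  f(a) × f(c) ≥ 0, new interval: [-1.480000, 0.050000]
Iteration 2:
  c_2 = (-1.480000 + 0.050000)/2 = -0.715000
  f(c_2) = f(-0.715000) = -3.962976
  f(a) × f(c) ≥ 0, new interval: [-0.715000, 0.050000]

After 2 iteration(s), the approximation is c_2 = -0.715000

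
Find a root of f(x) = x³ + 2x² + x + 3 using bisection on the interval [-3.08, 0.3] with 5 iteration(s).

f(x) = x³ + 2x² + x + 3
Initial interval: [-3.08, 0.3]

Iteration 1:
  c_1 = (-3.080000 + 0.300000)/2 = -1.390000
  f(c_1) = f(-1.390000) = 2.788581
  f(a) × f(c) < 0, new interval: [-3.080000, -1.390000]
Iteration 2:
  c_2 = (-3.080000 + (-1.390000))/2 = -2.235000
  f(c_2) = f(-2.235000) = -0.408878
  f(a) × f(c) ≥ 0, new interval: [-2.235000, -1.390000]
Iteration 3:
  c_3 = (-2.235000 + (-1.390000))/2 = -1.812500
  f(c_3) = f(-1.812500) = 1.803467
  f(a) × f(c) < 0, new interval: [-2.235000, -1.812500]
Iteration 4:
  c_4 = (-2.235000 + (-1.812500))/2 = -2.023750
  f(c_4) = f(-2.023750) = 0.878980
  f(a) × f(c) < 0, new interval: [-2.235000, -2.023750]
Iteration 5:
  c_5 = (-2.235000 + (-2.023750))/2 = -2.129375
  f(c_5) = f(-2.129375) = 0.284008
  f(a) × f(c) < 0, new interval: [-2.235000, -2.129375]

After 5 iteration(s), the approximation is c_5 = -2.129375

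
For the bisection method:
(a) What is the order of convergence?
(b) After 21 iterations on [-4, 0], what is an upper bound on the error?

(a) Bisection has linear (order 1) convergence; the error is halved each step.

(b) Error bound = (b-a)/2^n = (0 - (-4))/2^{21}
    = 4/2^{21}

(a) 1 (linear); (b) error ≤ 1.91e-06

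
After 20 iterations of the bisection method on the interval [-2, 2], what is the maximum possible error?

Bisection error bound: |error| ≤ (b-a)/2^n
|error| ≤ (2 - (-2))/2^20 = 4/2^20
|error| ≤ 0.0000038147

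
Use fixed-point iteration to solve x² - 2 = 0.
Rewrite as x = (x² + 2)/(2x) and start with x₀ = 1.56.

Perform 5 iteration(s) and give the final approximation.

Equation: x² - 2 = 0
Fixed-point form: x = (x² + 2)/(2x)
x₀ = 1.56

x_1 = g(1.560000) = 1.421026
x_2 = g(1.421026) = 1.414230
x_3 = g(1.414230) = 1.414214
x_4 = g(1.414214) = 1.414214
x_5 = g(1.414214) = 1.414214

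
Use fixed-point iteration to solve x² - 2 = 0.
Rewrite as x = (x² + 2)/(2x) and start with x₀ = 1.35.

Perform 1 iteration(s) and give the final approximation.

Equation: x² - 2 = 0
Fixed-point form: x = (x² + 2)/(2x)
x₀ = 1.35

x_1 = g(1.350000) = 1.415741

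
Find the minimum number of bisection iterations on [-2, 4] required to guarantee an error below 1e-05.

We need (b-a)/2^n ≤ 1e-05
(4 - (-2))/2^n ≤ 1e-05
6/2^n ≤ 1e-05
2^n ≥ 600000
n ≥ log₂(600000) = 19.19
n ≥ 20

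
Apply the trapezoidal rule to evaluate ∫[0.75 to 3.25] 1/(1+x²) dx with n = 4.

f(x) = 1/(1+x²)
a = 0.75, b = 3.25, n = 4
h = (b - a)/n = 0.625000

Trapezoidal rule: (h/2)[f(x₀) + 2f(x₁) + 2f(x₂) + ... + f(xₙ)]

x_0 = 0.7500, f(x_0) = 0.640000, coefficient = 1
x_1 = 1.3750, f(x_1) = 0.345946, coefficient = 2
x_2 = 2.0000, f(x_2) = 0.200000, coefficient = 2
x_3 = 2.6250, f(x_3) = 0.126733, coefficient = 2
x_4 = 3.2500, f(x_4) = 0.086486, coefficient = 1

I ≈ (0.625000/2) × 2.071844 = 0.647451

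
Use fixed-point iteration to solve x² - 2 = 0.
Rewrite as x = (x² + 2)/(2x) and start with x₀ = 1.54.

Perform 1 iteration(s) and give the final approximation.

Equation: x² - 2 = 0
Fixed-point form: x = (x² + 2)/(2x)
x₀ = 1.54

x_1 = g(1.540000) = 1.419351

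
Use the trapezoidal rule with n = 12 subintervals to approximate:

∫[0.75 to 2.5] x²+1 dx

f(x) = x²+1
a = 0.75, b = 2.5, n = 12
h = (b - a)/n = 0.145833

Trapezoidal rule: (h/2)[f(x₀) + 2f(x₁) + 2f(x₂) + ... + f(xₙ)]

x_0 = 0.7500, f(x_0) = 1.562500, coefficient = 1
x_1 = 0.8958, f(x_1) = 1.802517, coefficient = 2
x_2 = 1.0417, f(x_2) = 2.085069, coefficient = 2
x_3 = 1.1875, f(x_3) = 2.410156, coefficient = 2
x_4 = 1.3333, f(x_4) = 2.777778, coefficient = 2
x_5 = 1.4792, f(x_5) = 3.187934, coefficient = 2
x_6 = 1.6250, f(x_6) = 3.640625, coefficient = 2
x_7 = 1.7708, f(x_7) = 4.135851, coefficient = 2
x_8 = 1.9167, f(x_8) = 4.673611, coefficient = 2
x_9 = 2.0625, f(x_9) = 5.253906, coefficient = 2
x_10 = 2.2083, f(x_10) = 5.876736, coefficient = 2
x_11 = 2.3542, f(x_11) = 6.542101, coefficient = 2
x_12 = 2.5000, f(x_12) = 7.250000, coefficient = 1

I ≈ (0.145833/2) × 93.585069 = 6.823911
Exact value: 6.817708
Error: 0.006203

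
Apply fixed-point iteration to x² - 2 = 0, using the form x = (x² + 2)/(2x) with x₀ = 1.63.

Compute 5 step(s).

Equation: x² - 2 = 0
Fixed-point form: x = (x² + 2)/(2x)
x₀ = 1.63

x_1 = g(1.630000) = 1.428497
x_2 = g(1.428497) = 1.414285
x_3 = g(1.414285) = 1.414214
x_4 = g(1.414214) = 1.414214
x_5 = g(1.414214) = 1.414214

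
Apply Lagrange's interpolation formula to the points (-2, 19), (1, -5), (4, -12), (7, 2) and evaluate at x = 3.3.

Lagrange interpolation formula:
P(x) = Σ yᵢ × Lᵢ(x)
where Lᵢ(x) = Π_{j≠i} (x - xⱼ)/(xᵢ - xⱼ)

L_0(3.3) = (3.3 - 1)/(-2 - 1) × (3.3 - 4)/(-2 - 4) × (3.3 - 7)/(-2 - 7) = -0.036772
L_1(3.3) = (3.3 - (-2))/(1 - (-2)) × (3.3 - 4)/(1 - 4) × (3.3 - 7)/(1 - 7) = 0.254204
L_2(3.3) = (3.3 - (-2))/(4 - (-2)) × (3.3 - 1)/(4 - 1) × (3.3 - 7)/(4 - 7) = 0.835241
L_3(3.3) = (3.3 - (-2))/(7 - (-2)) × (3.3 - 1)/(7 - 1) × (3.3 - 4)/(7 - 4) = -0.052673

P(3.3) = 19×L_0(3.3) + (-5)×L_1(3.3) + (-12)×L_2(3.3) + 2×L_3(3.3)
P(3.3) = -12.097914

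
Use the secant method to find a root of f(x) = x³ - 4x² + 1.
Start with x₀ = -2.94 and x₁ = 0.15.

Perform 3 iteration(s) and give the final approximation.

f(x) = x³ - 4x² + 1
x₀ = -2.94, x₁ = 0.15

Secant formula: x_{n+1} = x_n - f(x_n)(x_n - x_{n-1})/(f(x_n) - f(x_{n-1}))

Iteration 1:
  f(-2.940000) = -58.986584
  f(0.150000) = 0.913375
  x_2 = 0.150000 - 0.913375×(0.150000 - (-2.940000))/(0.913375 - (-58.986584))
       = 0.102883
Iteration 2:
  f(0.150000) = 0.913375
  f(0.102883) = 0.958750
  x_3 = 0.102883 - 0.958750×(0.102883 - 0.150000)/(0.958750 - 0.913375)
       = 1.098455
Iteration 3:
  f(0.102883) = 0.958750
  f(1.098455) = -2.501015
  x_4 = 1.098455 - (-2.501015)×(1.098455 - 0.102883)/(-2.501015 - 0.958750)
       = 0.378770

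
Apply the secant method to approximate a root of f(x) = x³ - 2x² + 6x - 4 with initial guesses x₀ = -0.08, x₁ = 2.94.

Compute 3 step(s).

f(x) = x³ - 2x² + 6x - 4
x₀ = -0.08, x₁ = 2.94

Secant formula: x_{n+1} = x_n - f(x_n)(x_n - x_{n-1})/(f(x_n) - f(x_{n-1}))

Iteration 1:
  f(-0.080000) = -4.493312
  f(2.940000) = 21.764984
  x_2 = 2.940000 - 21.764984×(2.940000 - (-0.080000))/(21.764984 - (-4.493312))
       = 0.436782
Iteration 2:
  f(2.940000) = 21.764984
  f(0.436782) = -1.677539
  x_3 = 0.436782 - (-1.677539)×(0.436782 - 2.940000)/(-1.677539 - 21.764984)
       = 0.615911
Iteration 3:
  f(0.436782) = -1.677539
  f(0.615911) = -0.829583
  x_4 = 0.615911 - (-0.829583)×(0.615911 - 0.436782)/(-0.829583 - (-1.677539))
       = 0.791159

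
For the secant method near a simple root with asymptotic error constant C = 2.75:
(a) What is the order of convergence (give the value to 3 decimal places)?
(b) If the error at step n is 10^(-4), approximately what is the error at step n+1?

(a) Secant method has superlinear convergence with order φ = (1+√5)/2 ≈ 1.618.
    This means |e_{n+1}| ≈ C|e_n|^1.618.

(b) With |e_n| = 10^(-4) and C = 2.75:
    |e_{n+1}| ≈ 2.75 × (10^(-4))^1.618 = 2.75 × 10^(-6.47)

(a) ≈ 1.618 (golden ratio); (b) |e_{n+1}| ≈ 9.272e-07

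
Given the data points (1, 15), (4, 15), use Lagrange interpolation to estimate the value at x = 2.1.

Lagrange interpolation formula:
P(x) = Σ yᵢ × Lᵢ(x)
where Lᵢ(x) = Π_{j≠i} (x - xⱼ)/(xᵢ - xⱼ)

L_0(2.1) = (2.1 - 4)/(1 - 4) = 0.633333
L_1(2.1) = (2.1 - 1)/(4 - 1) = 0.366667

P(2.1) = 15×L_0(2.1) + 15×L_1(2.1)
P(2.1) = 15.000000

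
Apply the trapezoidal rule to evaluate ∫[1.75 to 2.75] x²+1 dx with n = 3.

f(x) = x²+1
a = 1.75, b = 2.75, n = 3
h = (b - a)/n = 0.333333

Trapezoidal rule: (h/2)[f(x₀) + 2f(x₁) + 2f(x₂) + ... + f(xₙ)]

x_0 = 1.7500, f(x_0) = 4.062500, coefficient = 1
x_1 = 2.0833, f(x_1) = 5.340278, coefficient = 2
x_2 = 2.4167, f(x_2) = 6.840278, coefficient = 2
x_3 = 2.7500, f(x_3) = 8.562500, coefficient = 1

I ≈ (0.333333/2) × 36.986111 = 6.164352
Exact value: 6.145833
Error: 0.018519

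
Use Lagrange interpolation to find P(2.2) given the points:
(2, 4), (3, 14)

Lagrange interpolation formula:
P(x) = Σ yᵢ × Lᵢ(x)
where Lᵢ(x) = Π_{j≠i} (x - xⱼ)/(xᵢ - xⱼ)

L_0(2.2) = (2.2 - 3)/(2 - 3) = 0.800000
L_1(2.2) = (2.2 - 2)/(3 - 2) = 0.200000

P(2.2) = 4×L_0(2.2) + 14×L_1(2.2)
P(2.2) = 6.000000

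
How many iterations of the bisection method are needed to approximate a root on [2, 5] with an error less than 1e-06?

We need (b-a)/2^n ≤ 1e-06
(5 - 2)/2^n ≤ 1e-06
3/2^n ≤ 1e-06
2^n ≥ 3000000
n ≥ log₂(3000000) = 21.52
n ≥ 22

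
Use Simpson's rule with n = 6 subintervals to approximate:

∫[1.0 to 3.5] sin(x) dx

f(x) = sin(x)
a = 1.0, b = 3.5, n = 6
h = (b - a)/n = 0.416667

Simpson's rule: (h/3)[f(x₀) + 4f(x₁) + 2f(x₂) + ... + f(xₙ)]

x_0 = 1.0000, f(x_0) = 0.841471, coefficient = 1
x_1 = 1.4167, f(x_1) = 0.988146, coefficient = 4
x_2 = 1.8333, f(x_2) = 0.965735, coefficient = 2
x_3 = 2.2500, f(x_3) = 0.778073, coefficient = 4
x_4 = 2.6667, f(x_4) = 0.457273, coefficient = 2
x_5 = 3.0833, f(x_5) = 0.058226, coefficient = 4
x_6 = 3.5000, f(x_6) = -0.350783, coefficient = 1

I ≈ (0.416667/3) × 10.634483 = 1.477011
Exact value: 1.476759
Error: 0.000252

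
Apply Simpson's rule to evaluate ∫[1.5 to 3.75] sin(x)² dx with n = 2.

f(x) = sin(x)²
a = 1.5, b = 3.75, n = 2
h = (b - a)/n = 1.125000

Simpson's rule: (h/3)[f(x₀) + 4f(x₁) + 2f(x₂) + ... + f(xₙ)]

x_0 = 1.5000, f(x_0) = 0.994996, coefficient = 1
x_1 = 2.6250, f(x_1) = 0.243957, coefficient = 4
x_2 = 3.7500, f(x_2) = 0.326682, coefficient = 1

I ≈ (1.125000/3) × 2.297508 = 0.861565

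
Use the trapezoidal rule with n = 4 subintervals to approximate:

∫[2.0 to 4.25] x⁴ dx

f(x) = x⁴
a = 2.0, b = 4.25, n = 4
h = (b - a)/n = 0.562500

Trapezoidal rule: (h/2)[f(x₀) + 2f(x₁) + 2f(x₂) + ... + f(xₙ)]

x_0 = 2.0000, f(x_0) = 16.000000, coefficient = 1
x_1 = 2.5625, f(x_1) = 43.117691, coefficient = 2
x_2 = 3.1250, f(x_2) = 95.367432, coefficient = 2
x_3 = 3.6875, f(x_3) = 184.896255, coefficient = 2
x_4 = 4.2500, f(x_4) = 326.253906, coefficient = 1

I ≈ (0.562500/2) × 989.016663 = 278.160936
Exact value: 270.915820
Error: 7.245116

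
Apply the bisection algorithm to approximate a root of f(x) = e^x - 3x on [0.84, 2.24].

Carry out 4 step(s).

f(x) = e^x - 3x
Initial interval: [0.84, 2.24]

Iteration 1:
  c_1 = (0.840000 + 2.240000)/2 = 1.540000
  f(c_1) = f(1.540000) = 0.044590
  f(a) × f(c) < 0, new interval: [0.840000, 1.540000]
Iteration 2:
  c_2 = (0.840000 + 1.540000)/2 = 1.190000
  f(c_2) = f(1.190000) = -0.282919
  f(a) × f(c) ≥ 0, new interval: [1.190000, 1.540000]
Iteration 3:
  c_3 = (1.190000 + 1.540000)/2 = 1.365000
  f(c_3) = f(1.365000) = -0.179277
  f(a) × f(c) ≥ 0, new interval: [1.365000, 1.540000]
Iteration 4:
  c_4 = (1.365000 + 1.540000)/2 = 1.452500
  f(c_4) = f(1.452500) = -0.083714
  f(a) × f(c) ≥ 0, new interval: [1.452500, 1.540000]

After 4 iteration(s), the approximation is c_4 = 1.452500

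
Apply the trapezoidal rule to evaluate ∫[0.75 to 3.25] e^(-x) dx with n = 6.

f(x) = e^(-x)
a = 0.75, b = 3.25, n = 6
h = (b - a)/n = 0.416667

Trapezoidal rule: (h/2)[f(x₀) + 2f(x₁) + 2f(x₂) + ... + f(xₙ)]

x_0 = 0.7500, f(x_0) = 0.472367, coefficient = 1
x_1 = 1.1667, f(x_1) = 0.311403, coefficient = 2
x_2 = 1.5833, f(x_2) = 0.205290, coefficient = 2
x_3 = 2.0000, f(x_3) = 0.135335, coefficient = 2
x_4 = 2.4167, f(x_4) = 0.089219, coefficient = 2
x_5 = 2.8333, f(x_5) = 0.058816, coefficient = 2
x_6 = 3.2500, f(x_6) = 0.038774, coefficient = 1

I ≈ (0.416667/2) × 2.111267 = 0.439847
Exact value: 0.433592
Error: 0.006255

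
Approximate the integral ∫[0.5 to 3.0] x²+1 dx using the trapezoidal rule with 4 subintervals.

f(x) = x²+1
a = 0.5, b = 3.0, n = 4
h = (b - a)/n = 0.625000

Trapezoidal rule: (h/2)[f(x₀) + 2f(x₁) + 2f(x₂) + ... + f(xₙ)]

x_0 = 0.5000, f(x_0) = 1.250000, coefficient = 1
x_1 = 1.1250, f(x_1) = 2.265625, coefficient = 2
x_2 = 1.7500, f(x_2) = 4.062500, coefficient = 2
x_3 = 2.3750, f(x_3) = 6.640625, coefficient = 2
x_4 = 3.0000, f(x_4) = 10.000000, coefficient = 1

I ≈ (0.625000/2) × 37.187500 = 11.621094
Exact value: 11.458333
Error: 0.162760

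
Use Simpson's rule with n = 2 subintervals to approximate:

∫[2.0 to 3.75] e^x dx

f(x) = e^x
a = 2.0, b = 3.75, n = 2
h = (b - a)/n = 0.875000

Simpson's rule: (h/3)[f(x₀) + 4f(x₁) + 2f(x₂) + ... + f(xₙ)]

x_0 = 2.0000, f(x_0) = 7.389056, coefficient = 1
x_1 = 2.8750, f(x_1) = 17.725424, coefficient = 4
x_2 = 3.7500, f(x_2) = 42.521082, coefficient = 1

I ≈ (0.875000/3) × 120.811835 = 35.236785
Exact value: 35.132026
Error: 0.104759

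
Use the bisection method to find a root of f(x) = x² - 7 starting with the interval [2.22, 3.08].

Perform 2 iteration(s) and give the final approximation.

f(x) = x² - 7
Initial interval: [2.22, 3.08]

Iteration 1:
  c_1 = (2.220000 + 3.080000)/2 = 2.650000
  f(c_1) = f(2.650000) = 0.022500
  f(a) × f(c) < 0, new interval: [2.220000, 2.650000]
Iteration 2:
  c_2 = (2.220000 + 2.650000)/2 = 2.435000
  f(c_2) = f(2.435000) = -1.070775
  f(a) × f(c) ≥ 0, new interval: [2.435000, 2.650000]

After 2 iteration(s), the approximation is c_2 = 2.435000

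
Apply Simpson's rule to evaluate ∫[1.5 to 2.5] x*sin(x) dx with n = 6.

f(x) = x*sin(x)
a = 1.5, b = 2.5, n = 6
h = (b - a)/n = 0.166667

Simpson's rule: (h/3)[f(x₀) + 4f(x₁) + 2f(x₂) + ... + f(xₙ)]

x_0 = 1.5000, f(x_0) = 1.496242, coefficient = 1
x_1 = 1.6667, f(x_1) = 1.659013, coefficient = 4
x_2 = 1.8333, f(x_2) = 1.770514, coefficient = 2
x_3 = 2.0000, f(x_3) = 1.818595, coefficient = 4
x_4 = 2.1667, f(x_4) = 1.793264, coefficient = 2
x_5 = 2.3333, f(x_5) = 1.687200, coefficient = 4
x_6 = 2.5000, f(x_6) = 1.496180, coefficient = 1

I ≈ (0.166667/3) × 30.779212 = 1.709956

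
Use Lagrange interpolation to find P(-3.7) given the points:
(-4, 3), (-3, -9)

Lagrange interpolation formula:
P(x) = Σ yᵢ × Lᵢ(x)
where Lᵢ(x) = Π_{j≠i} (x - xⱼ)/(xᵢ - xⱼ)

L_0(-3.7) = (-3.7 - (-3))/(-4 - (-3)) = 0.700000
L_1(-3.7) = (-3.7 - (-4))/(-3 - (-4)) = 0.300000

P(-3.7) = 3×L_0(-3.7) + (-9)×L_1(-3.7)
P(-3.7) = -0.600000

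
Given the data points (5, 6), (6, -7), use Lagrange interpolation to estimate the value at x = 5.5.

Lagrange interpolation formula:
P(x) = Σ yᵢ × Lᵢ(x)
where Lᵢ(x) = Π_{j≠i} (x - xⱼ)/(xᵢ - xⱼ)

L_0(5.5) = (5.5 - 6)/(5 - 6) = 0.500000
L_1(5.5) = (5.5 - 5)/(6 - 5) = 0.500000

P(5.5) = 6×L_0(5.5) + (-7)×L_1(5.5)
P(5.5) = -0.500000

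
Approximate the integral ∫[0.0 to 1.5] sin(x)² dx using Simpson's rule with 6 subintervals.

f(x) = sin(x)²
a = 0.0, b = 1.5, n = 6
h = (b - a)/n = 0.250000

Simpson's rule: (h/3)[f(x₀) + 4f(x₁) + 2f(x₂) + ... + f(xₙ)]

x_0 = 0.0000, f(x_0) = 0.000000, coefficient = 1
x_1 = 0.2500, f(x_1) = 0.061209, coefficient = 4
x_2 = 0.5000, f(x_2) = 0.229849, coefficient = 2
x_3 = 0.7500, f(x_3) = 0.464631, coefficient = 4
x_4 = 1.0000, f(x_4) = 0.708073, coefficient = 2
x_5 = 1.2500, f(x_5) = 0.900572, coefficient = 4
x_6 = 1.5000, f(x_6) = 0.994996, coefficient = 1

I ≈ (0.250000/3) × 8.576488 = 0.714707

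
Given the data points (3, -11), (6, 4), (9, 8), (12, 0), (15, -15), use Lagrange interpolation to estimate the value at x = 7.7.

Lagrange interpolation formula:
P(x) = Σ yᵢ × Lᵢ(x)
where Lᵢ(x) = Π_{j≠i} (x - xⱼ)/(xᵢ - xⱼ)

L_0(7.7) = (7.7 - 6)/(3 - 6) × (7.7 - 9)/(3 - 9) × (7.7 - 12)/(3 - 12) × (7.7 - 15)/(3 - 15) = -0.035685
L_1(7.7) = (7.7 - 3)/(6 - 3) × (7.7 - 9)/(6 - 9) × (7.7 - 12)/(6 - 12) × (7.7 - 15)/(6 - 15) = 0.394636
L_2(7.7) = (7.7 - 3)/(9 - 3) × (7.7 - 6)/(9 - 6) × (7.7 - 12)/(9 - 12) × (7.7 - 15)/(9 - 15) = 0.774093
L_3(7.7) = (7.7 - 3)/(12 - 3) × (7.7 - 6)/(12 - 6) × (7.7 - 9)/(12 - 9) × (7.7 - 15)/(12 - 15) = -0.156019
L_4(7.7) = (7.7 - 3)/(15 - 3) × (7.7 - 6)/(15 - 6) × (7.7 - 9)/(15 - 9) × (7.7 - 12)/(15 - 12) = 0.022975

P(7.7) = (-11)×L_0(7.7) + 4×L_1(7.7) + 8×L_2(7.7) + 0×L_3(7.7) + (-15)×L_4(7.7)
P(7.7) = 7.819192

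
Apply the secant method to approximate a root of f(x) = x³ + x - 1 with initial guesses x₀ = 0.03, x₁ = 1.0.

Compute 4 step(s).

f(x) = x³ + x - 1
x₀ = 0.03, x₁ = 1.0

Secant formula: x_{n+1} = x_n - f(x_n)(x_n - x_{n-1})/(f(x_n) - f(x_{n-1}))

Iteration 1:
  f(0.030000) = -0.969973
  f(1.000000) = 1.000000
  x_2 = 1.000000 - 1.000000×(1.000000 - 0.030000)/(1.000000 - (-0.969973))
       = 0.507607
Iteration 2:
  f(1.000000) = 1.000000
  f(0.507607) = -0.361600
  x_3 = 0.507607 - (-0.361600)×(0.507607 - 1.000000)/(-0.361600 - 1.000000)
       = 0.638372
Iteration 3:
  f(0.507607) = -0.361600
  f(0.638372) = -0.101479
  x_4 = 0.638372 - (-0.101479)×(0.638372 - 0.507607)/(-0.101479 - (-0.361600))
       = 0.689386
Iteration 4:
  f(0.638372) = -0.101479
  f(0.689386) = 0.017020
  x_5 = 0.689386 - 0.017020×(0.689386 - 0.638372)/(0.017020 - (-0.101479))
       = 0.682059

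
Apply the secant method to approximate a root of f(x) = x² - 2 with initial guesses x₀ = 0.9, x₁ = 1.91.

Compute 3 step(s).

f(x) = x² - 2
x₀ = 0.9, x₁ = 1.91

Secant formula: x_{n+1} = x_n - f(x_n)(x_n - x_{n-1})/(f(x_n) - f(x_{n-1}))

Iteration 1:
  f(0.900000) = -1.190000
  f(1.910000) = 1.648100
  x_2 = 1.910000 - 1.648100×(1.910000 - 0.900000)/(1.648100 - (-1.190000))
       = 1.323488
Iteration 2:
  f(1.910000) = 1.648100
  f(1.323488) = -0.248381
  x_3 = 1.323488 - (-0.248381)×(1.323488 - 1.910000)/(-0.248381 - 1.648100)
       = 1.400303
Iteration 3:
  f(1.323488) = -0.248381
  f(1.400303) = -0.039152
  x_4 = 1.400303 - (-0.039152)×(1.400303 - 1.323488)/(-0.039152 - (-0.248381))
       = 1.414677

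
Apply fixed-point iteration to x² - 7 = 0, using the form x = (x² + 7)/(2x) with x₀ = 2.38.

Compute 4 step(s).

Equation: x² - 7 = 0
Fixed-point form: x = (x² + 7)/(2x)
x₀ = 2.38

x_1 = g(2.380000) = 2.660588
x_2 = g(2.660588) = 2.645793
x_3 = g(2.645793) = 2.645751
x_4 = g(2.645751) = 2.645751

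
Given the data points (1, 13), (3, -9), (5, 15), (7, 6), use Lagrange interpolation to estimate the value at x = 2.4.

Lagrange interpolation formula:
P(x) = Σ yᵢ × Lᵢ(x)
where Lᵢ(x) = Π_{j≠i} (x - xⱼ)/(xᵢ - xⱼ)

L_0(2.4) = (2.4 - 3)/(1 - 3) × (2.4 - 5)/(1 - 5) × (2.4 - 7)/(1 - 7) = 0.149500
L_1(2.4) = (2.4 - 1)/(3 - 1) × (2.4 - 5)/(3 - 5) × (2.4 - 7)/(3 - 7) = 1.046500
L_2(2.4) = (2.4 - 1)/(5 - 1) × (2.4 - 3)/(5 - 3) × (2.4 - 7)/(5 - 7) = -0.241500
L_3(2.4) = (2.4 - 1)/(7 - 1) × (2.4 - 3)/(7 - 3) × (2.4 - 5)/(7 - 5) = 0.045500

P(2.4) = 13×L_0(2.4) + (-9)×L_1(2.4) + 15×L_2(2.4) + 6×L_3(2.4)
P(2.4) = -10.824500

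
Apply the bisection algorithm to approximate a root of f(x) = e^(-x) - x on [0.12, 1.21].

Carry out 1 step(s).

f(x) = e^(-x) - x
Initial interval: [0.12, 1.21]

Iteration 1:
  c_1 = (0.120000 + 1.210000)/2 = 0.665000
  f(c_1) = f(0.665000) = -0.150726
  f(a) × f(c) < 0, new interval: [0.120000, 0.665000]

After 1 iteration(s), the approximation is c_1 = 0.665000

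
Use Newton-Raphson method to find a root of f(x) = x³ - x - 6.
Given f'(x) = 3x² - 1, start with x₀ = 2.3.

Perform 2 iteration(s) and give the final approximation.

f(x) = x³ - x - 6
f'(x) = 3x² - 1
x₀ = 2.3

Newton-Raphson formula: x_{n+1} = x_n - f(x_n)/f'(x_n)

Iteration 1:
  f(2.300000) = 3.867000
  f'(2.300000) = 14.870000
  x_1 = 2.300000 - 3.867000/14.870000 = 2.039946
Iteration 2:
  f(2.039946) = 0.449046
  f'(2.039946) = 11.484142
  x_2 = 2.039946 - 0.449046/11.484142 = 2.000845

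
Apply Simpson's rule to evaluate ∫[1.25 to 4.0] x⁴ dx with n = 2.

f(x) = x⁴
a = 1.25, b = 4.0, n = 2
h = (b - a)/n = 1.375000

Simpson's rule: (h/3)[f(x₀) + 4f(x₁) + 2f(x₂) + ... + f(xₙ)]

x_0 = 1.2500, f(x_0) = 2.441406, coefficient = 1
x_1 = 2.6250, f(x_1) = 47.480713, coefficient = 4
x_2 = 4.0000, f(x_2) = 256.000000, coefficient = 1

I ≈ (1.375000/3) × 448.364258 = 205.500285
Exact value: 204.189648
Error: 1.310636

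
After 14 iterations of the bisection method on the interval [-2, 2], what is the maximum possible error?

Bisection error bound: |error| ≤ (b-a)/2^n
|error| ≤ (2 - (-2))/2^14 = 4/2^14
|error| ≤ 0.0002441406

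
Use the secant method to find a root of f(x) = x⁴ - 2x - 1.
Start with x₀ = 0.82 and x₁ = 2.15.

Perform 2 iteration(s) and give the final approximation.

f(x) = x⁴ - 2x - 1
x₀ = 0.82, x₁ = 2.15

Secant formula: x_{n+1} = x_n - f(x_n)(x_n - x_{n-1})/(f(x_n) - f(x_{n-1}))

Iteration 1:
  f(0.820000) = -2.187878
  f(2.150000) = 16.067506
  x_2 = 2.150000 - 16.067506×(2.150000 - 0.820000)/(16.067506 - (-2.187878))
       = 0.979398
Iteration 2:
  f(2.150000) = 16.067506
  f(0.979398) = -2.038692
  x_3 = 0.979398 - (-2.038692)×(0.979398 - 2.150000)/(-2.038692 - 16.067506)
       = 1.111204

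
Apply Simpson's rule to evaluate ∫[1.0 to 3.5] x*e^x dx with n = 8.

f(x) = x*e^x
a = 1.0, b = 3.5, n = 8
h = (b - a)/n = 0.312500

Simpson's rule: (h/3)[f(x₀) + 4f(x₁) + 2f(x₂) + ... + f(xₙ)]

x_0 = 1.0000, f(x_0) = 2.718282, coefficient = 1
x_1 = 1.3125, f(x_1) = 4.876529, coefficient = 4
x_2 = 1.6250, f(x_2) = 8.252431, coefficient = 2
x_3 = 1.9375, f(x_3) = 13.448916, coefficient = 4
x_4 = 2.2500, f(x_4) = 21.347406, coefficient = 2
x_5 = 2.5625, f(x_5) = 33.231006, coefficient = 4
x_6 = 2.8750, f(x_6) = 50.960594, coefficient = 2
x_7 = 3.1875, f(x_7) = 77.226056, coefficient = 4
x_8 = 3.5000, f(x_8) = 115.904082, coefficient = 1

I ≈ (0.312500/3) × 794.873250 = 82.799297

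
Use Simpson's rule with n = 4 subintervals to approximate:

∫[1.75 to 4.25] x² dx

f(x) = x²
a = 1.75, b = 4.25, n = 4
h = (b - a)/n = 0.625000

Simpson's rule: (h/3)[f(x₀) + 4f(x₁) + 2f(x₂) + ... + f(xₙ)]

x_0 = 1.7500, f(x_0) = 3.062500, coefficient = 1
x_1 = 2.3750, f(x_1) = 5.640625, coefficient = 4
x_2 = 3.0000, f(x_2) = 9.000000, coefficient = 2
x_3 = 3.6250, f(x_3) = 13.140625, coefficient = 4
x_4 = 4.2500, f(x_4) = 18.062500, coefficient = 1

I ≈ (0.625000/3) × 114.250000 = 23.802083
Exact value: 23.802083
Error: 0.000000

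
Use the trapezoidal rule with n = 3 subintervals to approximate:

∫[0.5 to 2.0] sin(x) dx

f(x) = sin(x)
a = 0.5, b = 2.0, n = 3
h = (b - a)/n = 0.500000

Trapezoidal rule: (h/2)[f(x₀) + 2f(x₁) + 2f(x₂) + ... + f(xₙ)]

x_0 = 0.5000, f(x_0) = 0.479426, coefficient = 1
x_1 = 1.0000, f(x_1) = 0.841471, coefficient = 2
x_2 = 1.5000, f(x_2) = 0.997495, coefficient = 2
x_3 = 2.0000, f(x_3) = 0.909297, coefficient = 1

I ≈ (0.500000/2) × 5.066655 = 1.266664
Exact value: 1.293729
Error: 0.027066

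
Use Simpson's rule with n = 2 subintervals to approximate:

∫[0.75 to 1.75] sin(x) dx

f(x) = sin(x)
a = 0.75, b = 1.75, n = 2
h = (b - a)/n = 0.500000

Simpson's rule: (h/3)[f(x₀) + 4f(x₁) + 2f(x₂) + ... + f(xₙ)]

x_0 = 0.7500, f(x_0) = 0.681639, coefficient = 1
x_1 = 1.2500, f(x_1) = 0.948985, coefficient = 4
x_2 = 1.7500, f(x_2) = 0.983986, coefficient = 1

I ≈ (0.500000/3) × 5.461563 = 0.910261
Exact value: 0.909935
Error: 0.000326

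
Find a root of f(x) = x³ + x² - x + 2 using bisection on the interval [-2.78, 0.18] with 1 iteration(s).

f(x) = x³ + x² - x + 2
Initial interval: [-2.78, 0.18]

Iteration 1:
  c_1 = (-2.780000 + 0.180000)/2 = -1.300000
  f(c_1) = f(-1.300000) = 2.793000
  f(a) × f(c) < 0, new interval: [-2.780000, -1.300000]

After 1 iteration(s), the approximation is c_1 = -1.300000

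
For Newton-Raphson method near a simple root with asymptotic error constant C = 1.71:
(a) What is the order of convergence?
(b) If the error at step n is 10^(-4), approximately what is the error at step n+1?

(a) Newton-Raphson has quadratic (order 2) convergence near simple roots.
    This means |e_{n+1}| ≈ C|e_n|².

(b) With |e_n| = 10^(-4) and C = 1.71:
    |e_{n+1}| ≈ 1.71 × (10^(-4))² = 1.71 × 10^(-8)

(a) 2 (quadratic); (b) |e_{n+1}| ≈ 1.710e-08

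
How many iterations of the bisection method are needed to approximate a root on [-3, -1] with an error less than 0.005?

We need (b-a)/2^n ≤ 0.005
(-1 - (-3))/2^n ≤ 0.005
2/2^n ≤ 0.005
2^n ≥ 400
n ≥ log₂(400) = 8.64
n ≥ 9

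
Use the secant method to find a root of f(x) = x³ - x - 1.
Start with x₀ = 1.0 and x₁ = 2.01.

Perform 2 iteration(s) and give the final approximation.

f(x) = x³ - x - 1
x₀ = 1.0, x₁ = 2.01

Secant formula: x_{n+1} = x_n - f(x_n)(x_n - x_{n-1})/(f(x_n) - f(x_{n-1}))

Iteration 1:
  f(1.000000) = -1.000000
  f(2.010000) = 5.110601
  x_2 = 2.010000 - 5.110601×(2.010000 - 1.000000)/(5.110601 - (-1.000000))
       = 1.165287
Iteration 2:
  f(2.010000) = 5.110601
  f(1.165287) = -0.582952
  x_3 = 1.165287 - (-0.582952)×(1.165287 - 2.010000)/(-0.582952 - 5.110601)
       = 1.251775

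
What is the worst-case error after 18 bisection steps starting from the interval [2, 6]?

Bisection error bound: |error| ≤ (b-a)/2^n
|error| ≤ (6 - 2)/2^18 = 4/2^18
|error| ≤ 0.0000152588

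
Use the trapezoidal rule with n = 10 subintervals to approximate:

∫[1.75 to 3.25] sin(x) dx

f(x) = sin(x)
a = 1.75, b = 3.25, n = 10
h = (b - a)/n = 0.150000

Trapezoidal rule: (h/2)[f(x₀) + 2f(x₁) + 2f(x₂) + ... + f(xₙ)]

x_0 = 1.7500, f(x_0) = 0.983986, coefficient = 1
x_1 = 1.9000, f(x_1) = 0.946300, coefficient = 2
x_2 = 2.0500, f(x_2) = 0.887362, coefficient = 2
x_3 = 2.2000, f(x_3) = 0.808496, coefficient = 2
x_4 = 2.3500, f(x_4) = 0.711473, coefficient = 2
x_5 = 2.5000, f(x_5) = 0.598472, coefficient = 2
x_6 = 2.6500, f(x_6) = 0.472031, coefficient = 2
x_7 = 2.8000, f(x_7) = 0.334988, coefficient = 2
x_8 = 2.9500, f(x_8) = 0.190423, coefficient = 2
x_9 = 3.1000, f(x_9) = 0.041581, coefficient = 2
x_10 = 3.2500, f(x_10) = -0.108195, coefficient = 1

I ≈ (0.150000/2) × 10.858044 = 0.814353
Exact value: 0.815884
Error: 0.001530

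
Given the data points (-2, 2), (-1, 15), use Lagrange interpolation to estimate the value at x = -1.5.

Lagrange interpolation formula:
P(x) = Σ yᵢ × Lᵢ(x)
where Lᵢ(x) = Π_{j≠i} (x - xⱼ)/(xᵢ - xⱼ)

L_0(-1.5) = (-1.5 - (-1))/(-2 - (-1)) = 0.500000
L_1(-1.5) = (-1.5 - (-2))/(-1 - (-2)) = 0.500000

P(-1.5) = 2×L_0(-1.5) + 15×L_1(-1.5)
P(-1.5) = 8.500000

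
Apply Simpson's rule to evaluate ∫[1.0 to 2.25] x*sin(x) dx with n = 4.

f(x) = x*sin(x)
a = 1.0, b = 2.25, n = 4
h = (b - a)/n = 0.312500

Simpson's rule: (h/3)[f(x₀) + 4f(x₁) + 2f(x₂) + ... + f(xₙ)]

x_0 = 1.0000, f(x_0) = 0.841471, coefficient = 1
x_1 = 1.3125, f(x_1) = 1.268960, coefficient = 4
x_2 = 1.6250, f(x_2) = 1.622613, coefficient = 2
x_3 = 1.9375, f(x_3) = 1.808684, coefficient = 4
x_4 = 2.2500, f(x_4) = 1.750665, coefficient = 1

I ≈ (0.312500/3) × 18.147938 = 1.890410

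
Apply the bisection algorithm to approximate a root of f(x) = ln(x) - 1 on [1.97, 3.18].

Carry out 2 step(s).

f(x) = ln(x) - 1
Initial interval: [1.97, 3.18]

Iteration 1:
  c_1 = (1.970000 + 3.180000)/2 = 2.575000
  f(c_1) = f(2.575000) = -0.054150
  f(a) × f(c) ≥ 0, new interval: [2.575000, 3.180000]
Iteration 2:
  c_2 = (2.575000 + 3.180000)/2 = 2.877500
  f(c_2) = f(2.877500) = 0.056922
  f(a) × f(c) < 0, new interval: [2.575000, 2.877500]

After 2 iteration(s), the approximation is c_2 = 2.877500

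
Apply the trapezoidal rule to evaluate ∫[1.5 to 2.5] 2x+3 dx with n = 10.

f(x) = 2x+3
a = 1.5, b = 2.5, n = 10
h = (b - a)/n = 0.100000

Trapezoidal rule: (h/2)[f(x₀) + 2f(x₁) + 2f(x₂) + ... + f(xₙ)]

x_0 = 1.5000, f(x_0) = 6.000000, coefficient = 1
x_1 = 1.6000, f(x_1) = 6.200000, coefficient = 2
x_2 = 1.7000, f(x_2) = 6.400000, coefficient = 2
x_3 = 1.8000, f(x_3) = 6.600000, coefficient = 2
x_4 = 1.9000, f(x_4) = 6.800000, coefficient = 2
x_5 = 2.0000, f(x_5) = 7.000000, coefficient = 2
x_6 = 2.1000, f(x_6) = 7.200000, coefficient = 2
x_7 = 2.2000, f(x_7) = 7.400000, coefficient = 2
x_8 = 2.3000, f(x_8) = 7.600000, coefficient = 2
x_9 = 2.4000, f(x_9) = 7.800000, coefficient = 2
x_10 = 2.5000, f(x_10) = 8.000000, coefficient = 1

I ≈ (0.100000/2) × 140.000000 = 7.000000
Exact value: 7.000000
Error: 0.000000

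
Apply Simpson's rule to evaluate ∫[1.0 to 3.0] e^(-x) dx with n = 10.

f(x) = e^(-x)
a = 1.0, b = 3.0, n = 10
h = (b - a)/n = 0.200000

Simpson's rule: (h/3)[f(x₀) + 4f(x₁) + 2f(x₂) + ... + f(xₙ)]

x_0 = 1.0000, f(x_0) = 0.367879, coefficient = 1
x_1 = 1.2000, f(x_1) = 0.301194, coefficient = 4
x_2 = 1.4000, f(x_2) = 0.246597, coefficient = 2
x_3 = 1.6000, f(x_3) = 0.201897, coefficient = 4
x_4 = 1.8000, f(x_4) = 0.165299, coefficient = 2
x_5 = 2.0000, f(x_5) = 0.135335, coefficient = 4
x_6 = 2.2000, f(x_6) = 0.110803, coefficient = 2
x_7 = 2.4000, f(x_7) = 0.090718, coefficient = 4
x_8 = 2.6000, f(x_8) = 0.074274, coefficient = 2
x_9 = 2.8000, f(x_9) = 0.060810, coefficient = 4
x_10 = 3.0000, f(x_10) = 0.049787, coefficient = 1

I ≈ (0.200000/3) × 4.771428 = 0.318095
Exact value: 0.318092
Error: 0.000003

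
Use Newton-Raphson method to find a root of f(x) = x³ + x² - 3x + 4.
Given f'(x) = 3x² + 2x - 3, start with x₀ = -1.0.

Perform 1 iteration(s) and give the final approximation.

f(x) = x³ + x² - 3x + 4
f'(x) = 3x² + 2x - 3
x₀ = -1.0

Newton-Raphson formula: x_{n+1} = x_n - f(x_n)/f'(x_n)

Iteration 1:
  f(-1.000000) = 7.000000
  f'(-1.000000) = -2.000000
  x_1 = -1.000000 - 7.000000/(-2.000000) = 2.500000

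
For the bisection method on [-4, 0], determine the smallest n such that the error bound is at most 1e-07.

We need (b-a)/2^n ≤ 1e-07
(0 - (-4))/2^n ≤ 1e-07
4/2^n ≤ 1e-07
2^n ≥ 40000000
n ≥ log₂(40000000) = 25.25
n ≥ 26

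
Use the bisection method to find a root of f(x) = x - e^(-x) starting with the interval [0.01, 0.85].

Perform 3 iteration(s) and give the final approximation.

f(x) = x - e^(-x)
Initial interval: [0.01, 0.85]

Iteration 1:
  c_1 = (0.010000 + 0.850000)/2 = 0.430000
  f(c_1) = f(0.430000) = -0.220509
  f(a) × f(c) ≥ 0, new interval: [0.430000, 0.850000]
Iteration 2:
  c_2 = (0.430000 + 0.850000)/2 = 0.640000
  f(c_2) = f(0.640000) = 0.112708
  f(a) × f(c) < 0, new interval: [0.430000, 0.640000]
Iteration 3:
  c_3 = (0.430000 + 0.640000)/2 = 0.535000
  f(c_3) = f(0.535000) = -0.050669
  f(a) × f(c) ≥ 0, new interval: [0.535000, 0.640000]

After 3 iteration(s), the approximation is c_3 = 0.535000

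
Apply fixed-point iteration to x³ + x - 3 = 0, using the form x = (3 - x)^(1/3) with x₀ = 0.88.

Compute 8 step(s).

Equation: x³ + x - 3 = 0
Fixed-point form: x = (3 - x)^(1/3)
x₀ = 0.88

x_1 = g(0.880000) = 1.284632
x_2 = g(1.284632) = 1.197069
x_3 = g(1.197069) = 1.217100
x_4 = g(1.217100) = 1.212576
x_5 = g(1.212576) = 1.213601
x_6 = g(1.213601) = 1.213369
x_7 = g(1.213369) = 1.213421
x_8 = g(1.213421) = 1.213409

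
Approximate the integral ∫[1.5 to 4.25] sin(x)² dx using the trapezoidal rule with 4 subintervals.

f(x) = sin(x)²
a = 1.5, b = 4.25, n = 4
h = (b - a)/n = 0.687500

Trapezoidal rule: (h/2)[f(x₀) + 2f(x₁) + 2f(x₂) + ... + f(xₙ)]

x_0 = 1.5000, f(x_0) = 0.994996, coefficient = 1
x_1 = 2.1875, f(x_1) = 0.665512, coefficient = 2
x_2 = 2.8750, f(x_2) = 0.069404, coefficient = 2
x_3 = 3.5625, f(x_3) = 0.166945, coefficient = 2
x_4 = 4.2500, f(x_4) = 0.801006, coefficient = 1

I ≈ (0.687500/2) × 3.599724 = 1.237405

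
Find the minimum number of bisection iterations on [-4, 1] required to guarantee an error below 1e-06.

We need (b-a)/2^n ≤ 1e-06
(1 - (-4))/2^n ≤ 1e-06
5/2^n ≤ 1e-06
2^n ≥ 5000000
n ≥ log₂(5000000) = 22.25
n ≥ 23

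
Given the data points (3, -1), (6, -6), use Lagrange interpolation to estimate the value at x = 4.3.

Lagrange interpolation formula:
P(x) = Σ yᵢ × Lᵢ(x)
where Lᵢ(x) = Π_{j≠i} (x - xⱼ)/(xᵢ - xⱼ)

L_0(4.3) = (4.3 - 6)/(3 - 6) = 0.566667
L_1(4.3) = (4.3 - 3)/(6 - 3) = 0.433333

P(4.3) = (-1)×L_0(4.3) + (-6)×L_1(4.3)
P(4.3) = -3.166667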